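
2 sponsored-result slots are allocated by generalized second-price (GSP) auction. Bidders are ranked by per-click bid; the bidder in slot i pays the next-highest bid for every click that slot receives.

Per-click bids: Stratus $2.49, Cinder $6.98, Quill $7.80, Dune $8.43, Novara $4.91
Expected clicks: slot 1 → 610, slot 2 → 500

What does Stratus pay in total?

Stratus pays $0.00

Per-click bids in order: $8.43 (Dune) > $7.80 (Quill) > $6.98 (Cinder) > …
Stratus ranks below slot 2 → no slot, pays nothing.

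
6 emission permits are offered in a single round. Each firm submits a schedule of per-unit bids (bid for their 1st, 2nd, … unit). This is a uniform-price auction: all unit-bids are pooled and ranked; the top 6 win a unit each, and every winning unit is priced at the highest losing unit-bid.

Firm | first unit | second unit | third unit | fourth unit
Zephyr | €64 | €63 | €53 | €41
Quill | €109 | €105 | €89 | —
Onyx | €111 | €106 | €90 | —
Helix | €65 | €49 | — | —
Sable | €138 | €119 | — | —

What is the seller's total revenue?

Total revenue: €540

Merging the schedules and taking the best 6: 138 (Sable-1), 119 (Sable-2), 111 (Onyx-1), 109 (Quill-1), 106 (Onyx-2), 105 (Quill-2)
The (k+1)-th unit-bid is €90.
Allocation: Onyx 2, Quill 2, Sable 2. Every unit priced at €90.
Revenue = 6 × 90 = €540.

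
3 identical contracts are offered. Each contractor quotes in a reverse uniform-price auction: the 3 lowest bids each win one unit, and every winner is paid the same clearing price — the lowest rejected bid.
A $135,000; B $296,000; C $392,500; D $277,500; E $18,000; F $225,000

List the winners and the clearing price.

E, A, F; each is paid $277,500

Sorting: 18,000 (E), 135,000 (A), 225,000 (F), 277,500 (D), 296,000 (B), …
The 3 lowest are E, A, F.
Lowest unsuccessful bid: $277,500 → clearing price.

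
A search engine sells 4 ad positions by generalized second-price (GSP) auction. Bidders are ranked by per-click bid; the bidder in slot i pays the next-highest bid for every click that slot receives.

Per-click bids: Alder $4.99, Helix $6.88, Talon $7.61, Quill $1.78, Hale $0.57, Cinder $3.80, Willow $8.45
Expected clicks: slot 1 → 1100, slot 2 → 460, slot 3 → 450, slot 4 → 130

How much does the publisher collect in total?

Total revenue: $14275.30

Sorting advertisers: $8.45 (Willow) > $7.61 (Talon) > $6.88 (Helix) > $4.99 (Alder) > $3.80 (Cinder) > …
Slot 1: Willow pays $7.61 × 1100 = $8371.00
Slot 2: Talon pays $6.88 × 460 = $3164.80
Slot 3: Helix pays $4.99 × 450 = $2245.50
Slot 4: Alder pays $3.80 × 130 = $494.00
Total = $14275.30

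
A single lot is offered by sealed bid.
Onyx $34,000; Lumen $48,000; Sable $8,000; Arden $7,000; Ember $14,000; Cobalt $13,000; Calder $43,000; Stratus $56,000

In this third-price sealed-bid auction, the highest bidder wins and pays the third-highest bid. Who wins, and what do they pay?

Bids ranked: 56,000 (Stratus) > 48,000 (Lumen) > 43,000 (Calder) > 34,000 (Onyx) > 14,000 (Ember) > 13,000 (Cobalt) > …
Stratus wins; payment is bid #3 in the ranking = $43,000.

Stratus pays $43,000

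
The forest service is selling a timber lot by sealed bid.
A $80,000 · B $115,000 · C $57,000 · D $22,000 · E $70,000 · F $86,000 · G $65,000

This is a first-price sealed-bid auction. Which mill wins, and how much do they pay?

B pays $115,000

Rule: the highest bidder wins and pays their own bid.
Bids ranked: 115,000 (B) > 86,000 (F) > 80,000 (A) > 70,000 (E) > 65,000 (G) > 57,000 (C) > …
B has the highest bid and pays exactly that: $115,000.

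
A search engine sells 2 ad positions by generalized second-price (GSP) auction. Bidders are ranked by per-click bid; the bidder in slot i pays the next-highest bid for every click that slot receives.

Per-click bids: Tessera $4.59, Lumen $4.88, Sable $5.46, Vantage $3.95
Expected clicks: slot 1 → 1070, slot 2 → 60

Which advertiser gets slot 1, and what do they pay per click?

Sable; $4.88 per click

Per-click bids in order: $5.46 (Sable) > $4.88 (Lumen) > $4.59 (Tessera) > …
Slot 1 goes to the first-ranked bidder, Sable, who pays the next bid down: $4.88/click.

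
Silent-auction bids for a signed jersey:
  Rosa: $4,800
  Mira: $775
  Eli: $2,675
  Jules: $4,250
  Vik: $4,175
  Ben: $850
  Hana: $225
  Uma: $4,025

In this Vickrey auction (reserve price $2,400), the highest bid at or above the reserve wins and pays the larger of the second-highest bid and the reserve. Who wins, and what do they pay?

Sorting bids: 4,800 (Rosa) > 4,250 (Jules) > 4,175 (Vik) > 4,025 (Uma) > 2,675 (Eli) > 850 (Ben) > …
Rosa has the top bid at or above the reserve ($4,800).
max(second-highest $4,250, reserve $2,400) = $4,250; the reserve does not bind.

Rosa pays $4,250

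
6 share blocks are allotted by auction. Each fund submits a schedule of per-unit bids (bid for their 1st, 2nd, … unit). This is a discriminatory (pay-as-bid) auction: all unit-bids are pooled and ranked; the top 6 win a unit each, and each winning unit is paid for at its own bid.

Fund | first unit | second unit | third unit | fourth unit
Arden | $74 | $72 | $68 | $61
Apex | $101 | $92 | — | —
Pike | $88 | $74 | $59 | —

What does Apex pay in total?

Apex pays $193

Merging the schedules and taking the best 6: 101 (Apex-1), 92 (Apex-2), 88 (Pike-1), 74 (Arden-1), 74 (Pike-2), 72 (Arden-2)
Next rejected bid: $68 (not a price — pay-as-bid).
Apex's winning unit-bids: 101 + 92 = $193.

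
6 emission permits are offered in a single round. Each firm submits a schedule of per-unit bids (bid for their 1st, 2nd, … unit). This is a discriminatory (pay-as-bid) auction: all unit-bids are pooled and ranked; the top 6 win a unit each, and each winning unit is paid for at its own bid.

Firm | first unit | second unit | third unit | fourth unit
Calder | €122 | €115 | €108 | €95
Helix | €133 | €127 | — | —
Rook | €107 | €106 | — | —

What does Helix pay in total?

Helix pays €260

All unit-bids, highest first — top 6: 133 (Helix-1), 127 (Helix-2), 122 (Calder-1), 115 (Calder-2), 108 (Calder-3), 107 (Rook-1)
Next rejected bid: €106 (not a price — pay-as-bid).
Helix's winning unit-bids: 133 + 127 = €260.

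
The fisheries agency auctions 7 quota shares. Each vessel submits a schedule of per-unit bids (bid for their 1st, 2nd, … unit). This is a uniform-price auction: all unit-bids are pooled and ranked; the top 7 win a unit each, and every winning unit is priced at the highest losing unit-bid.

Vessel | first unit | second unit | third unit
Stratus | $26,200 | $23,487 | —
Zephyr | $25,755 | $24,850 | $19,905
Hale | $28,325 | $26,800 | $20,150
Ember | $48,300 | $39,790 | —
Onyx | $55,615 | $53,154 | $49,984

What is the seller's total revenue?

Pooled unit-bids ranked (top 7): 55,615 (Onyx-1), 53,154 (Onyx-2), 49,984 (Onyx-3), 48,300 (Ember-1), 39,790 (Ember-2), 28,325 (Hale-1), 26,800 (Hale-2)
Highest rejected unit-bid = $26,200.
Allocation: Ember 2, Hale 2, Onyx 3. Every unit priced at $26,200.
Revenue = 7 × 26,200 = $183,400.

Total revenue: $183,400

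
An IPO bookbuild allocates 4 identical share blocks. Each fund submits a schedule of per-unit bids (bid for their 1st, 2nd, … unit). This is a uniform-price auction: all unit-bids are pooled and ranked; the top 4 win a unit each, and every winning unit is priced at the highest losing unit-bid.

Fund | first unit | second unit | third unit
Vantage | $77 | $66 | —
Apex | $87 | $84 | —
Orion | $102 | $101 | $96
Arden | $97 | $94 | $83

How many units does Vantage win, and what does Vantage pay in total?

Vantage: 0 units, pays $0

Pooled unit-bids ranked (top 4): 102 (Orion-1), 101 (Orion-2), 97 (Arden-1), 96 (Orion-3)
The (k+1)-th unit-bid is $94.
Vantage wins 0 unit(s) at $94 each.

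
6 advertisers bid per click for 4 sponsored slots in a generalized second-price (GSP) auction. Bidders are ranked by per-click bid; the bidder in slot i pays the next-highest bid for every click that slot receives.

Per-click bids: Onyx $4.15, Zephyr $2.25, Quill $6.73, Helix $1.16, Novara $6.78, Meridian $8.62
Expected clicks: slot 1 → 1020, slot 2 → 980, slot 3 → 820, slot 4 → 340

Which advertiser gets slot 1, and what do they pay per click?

Per-click bids in order: $8.62 (Meridian) > $6.78 (Novara) > $6.73 (Quill) > $4.15 (Onyx) > $2.25 (Zephyr) > …
Slot 1 goes to the first-ranked bidder, Meridian, who pays the next bid down: $6.78/click.

Meridian; $6.78 per click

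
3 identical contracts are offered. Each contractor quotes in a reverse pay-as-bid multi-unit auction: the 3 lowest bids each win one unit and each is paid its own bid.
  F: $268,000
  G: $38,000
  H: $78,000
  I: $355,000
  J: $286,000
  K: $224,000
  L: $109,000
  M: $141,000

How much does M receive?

M is paid $0

Bids ranked low→high: 38,000 (G), 78,000 (H), 109,000 (L), 141,000 (M), 224,000 (K), …
Lowest 3: G, H, L.
M does not win → $0.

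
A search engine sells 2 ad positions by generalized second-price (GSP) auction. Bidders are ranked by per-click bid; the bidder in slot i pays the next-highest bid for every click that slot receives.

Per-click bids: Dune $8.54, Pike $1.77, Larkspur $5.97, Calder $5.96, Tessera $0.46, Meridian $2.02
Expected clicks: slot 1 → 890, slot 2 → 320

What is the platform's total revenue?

Sorting advertisers: $8.54 (Dune) > $5.97 (Larkspur) > $5.96 (Calder) > …
Slot 1: Dune pays $5.97 × 890 = $5313.30
Slot 2: Larkspur pays $5.96 × 320 = $1907.20
Total = $7220.50

Total revenue: $7220.50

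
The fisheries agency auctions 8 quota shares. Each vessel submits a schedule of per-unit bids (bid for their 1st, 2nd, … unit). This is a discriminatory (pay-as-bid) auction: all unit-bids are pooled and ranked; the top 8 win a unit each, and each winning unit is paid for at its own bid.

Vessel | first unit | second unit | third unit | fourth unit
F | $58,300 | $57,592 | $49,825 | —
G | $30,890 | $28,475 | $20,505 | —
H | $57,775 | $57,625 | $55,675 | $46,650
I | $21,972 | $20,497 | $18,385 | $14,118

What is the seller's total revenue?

Total revenue: $414,332

All unit-bids, highest first — top 8: 58,300 (F-1), 57,775 (H-1), 57,625 (H-2), 57,592 (F-2), 55,675 (H-3), 49,825 (F-3), 46,650 (H-4), 30,890 (G-1)
Next rejected bid: $28,475 (not a price — pay-as-bid).
Each winning unit pays its own bid.
Revenue = 58,300 + 57,775 + 57,625 + 57,592 + 55,675 + 49,825 + 46,650 + 30,890 = $414,332.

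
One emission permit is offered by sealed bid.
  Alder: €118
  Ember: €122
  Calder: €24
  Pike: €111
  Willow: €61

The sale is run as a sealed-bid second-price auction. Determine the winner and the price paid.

Bids ranked: 122 (Ember) > 118 (Alder) > 111 (Pike) > 61 (Willow) > 24 (Calder)
Second-price: Ember pays Alder's bid of €118.

Ember pays €118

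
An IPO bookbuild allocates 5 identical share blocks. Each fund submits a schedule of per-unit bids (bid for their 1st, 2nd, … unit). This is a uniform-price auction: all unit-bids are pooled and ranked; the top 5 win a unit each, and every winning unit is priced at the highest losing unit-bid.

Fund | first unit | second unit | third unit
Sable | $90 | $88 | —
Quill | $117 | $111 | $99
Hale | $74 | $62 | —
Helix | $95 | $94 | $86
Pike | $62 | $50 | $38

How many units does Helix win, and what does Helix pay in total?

All unit-bids, highest first — top 5: 117 (Quill-1), 111 (Quill-2), 99 (Quill-3), 95 (Helix-1), 94 (Helix-2)
Highest rejected unit-bid = $90.
Helix wins 2 unit(s) at $90 each.

Helix: 2 units, pays $180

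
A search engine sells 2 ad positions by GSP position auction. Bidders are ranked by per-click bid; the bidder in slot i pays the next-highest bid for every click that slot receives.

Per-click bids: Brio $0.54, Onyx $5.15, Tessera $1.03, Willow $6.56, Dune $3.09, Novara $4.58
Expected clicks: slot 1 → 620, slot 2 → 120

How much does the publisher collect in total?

Total revenue: $3742.60

Ranked by bid: $6.56 (Willow) > $5.15 (Onyx) > $4.58 (Novara) > …
Slot 1: Willow pays $5.15 × 620 = $3193.00
Slot 2: Onyx pays $4.58 × 120 = $549.60
Total = $3742.60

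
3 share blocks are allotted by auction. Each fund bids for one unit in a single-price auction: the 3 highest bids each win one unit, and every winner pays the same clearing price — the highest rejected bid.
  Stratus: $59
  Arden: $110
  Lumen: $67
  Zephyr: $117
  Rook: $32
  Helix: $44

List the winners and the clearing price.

Bids ranked high→low: 117 (Zephyr), 110 (Arden), 67 (Lumen), 59 (Stratus), 44 (Helix), …
The 3 highest are Zephyr, Arden, Lumen.
Clearing price = highest rejected bid = $59.

Zephyr, Arden, Lumen; each pays $59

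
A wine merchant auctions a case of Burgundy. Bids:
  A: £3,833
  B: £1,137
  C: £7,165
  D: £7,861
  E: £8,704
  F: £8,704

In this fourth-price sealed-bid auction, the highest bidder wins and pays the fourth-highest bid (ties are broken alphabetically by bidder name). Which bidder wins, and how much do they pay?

E pays £7,165

Rule: the highest bidder wins and pays the fourth-highest bid.
Bids in order: 8,704 (E) > 8,704 (F) > 7,861 (D) > 7,165 (C) > 3,833 (A) > 1,137 (B)
E and F tie at £8,704; tie-break gives it to E.
E is highest; pays the fourth-highest bid, £7,165.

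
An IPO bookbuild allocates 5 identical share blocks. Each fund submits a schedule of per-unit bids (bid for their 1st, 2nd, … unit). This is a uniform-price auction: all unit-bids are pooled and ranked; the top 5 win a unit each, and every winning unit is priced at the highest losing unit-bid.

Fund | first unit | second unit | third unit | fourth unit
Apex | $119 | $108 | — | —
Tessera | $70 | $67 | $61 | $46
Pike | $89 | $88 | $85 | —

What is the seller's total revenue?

Pooled unit-bids ranked (top 5): 119 (Apex-1), 108 (Apex-2), 89 (Pike-1), 88 (Pike-2), 85 (Pike-3)
The (k+1)-th unit-bid is $70.
Allocation: Apex 2, Pike 3. Every unit priced at $70.
Revenue = 5 × 70 = $350.

Total revenue: $350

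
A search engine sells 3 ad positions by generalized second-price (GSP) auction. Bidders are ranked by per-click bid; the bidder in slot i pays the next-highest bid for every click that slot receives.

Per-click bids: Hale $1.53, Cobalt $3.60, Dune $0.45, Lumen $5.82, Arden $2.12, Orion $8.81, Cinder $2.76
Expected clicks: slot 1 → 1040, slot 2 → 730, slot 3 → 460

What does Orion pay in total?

Per-click bids in order: $8.81 (Orion) > $5.82 (Lumen) > $3.60 (Cobalt) > $2.76 (Cinder) > …
Orion holds slot 1 → pays next bid $5.82 × 1040 clicks = $6052.80.

Orion pays $6052.80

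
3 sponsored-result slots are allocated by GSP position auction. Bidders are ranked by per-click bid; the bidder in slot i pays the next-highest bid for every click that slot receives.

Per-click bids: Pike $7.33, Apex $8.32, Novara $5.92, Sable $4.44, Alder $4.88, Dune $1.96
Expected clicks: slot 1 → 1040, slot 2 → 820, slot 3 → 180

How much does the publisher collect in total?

Total revenue: $13356.00

Per-click bids in order: $8.32 (Apex) > $7.33 (Pike) > $5.92 (Novara) > $4.88 (Alder) > …
Slot 1: Apex pays $7.33 × 1040 = $7623.20
Slot 2: Pike pays $5.92 × 820 = $4854.40
Slot 3: Novara pays $4.88 × 180 = $878.40
Total = $13356.00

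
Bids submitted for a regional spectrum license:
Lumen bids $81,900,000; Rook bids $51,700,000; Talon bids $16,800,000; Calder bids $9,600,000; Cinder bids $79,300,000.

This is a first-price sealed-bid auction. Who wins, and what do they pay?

Rule: the highest bidder wins and pays their own bid.
Sorting bids: 81,900,000 (Lumen) > 79,300,000 (Cinder) > 51,700,000 (Rook) > 16,800,000 (Talon) > 9,600,000 (Calder)
Lumen is highest → pays own bid, $81,900,000.

Lumen pays $81,900,000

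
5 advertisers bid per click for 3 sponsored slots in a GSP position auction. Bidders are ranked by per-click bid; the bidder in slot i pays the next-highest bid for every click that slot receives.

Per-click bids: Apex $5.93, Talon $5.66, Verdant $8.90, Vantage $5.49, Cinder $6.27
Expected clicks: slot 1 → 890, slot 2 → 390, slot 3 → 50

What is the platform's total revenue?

Per-click bids in order: $8.90 (Verdant) > $6.27 (Cinder) > $5.93 (Apex) > $5.66 (Talon) > …
Slot 1: Verdant pays $6.27 × 890 = $5580.30
Slot 2: Cinder pays $5.93 × 390 = $2312.70
Slot 3: Apex pays $5.66 × 50 = $283.00
Total = $8176.00

Total revenue: $8176.00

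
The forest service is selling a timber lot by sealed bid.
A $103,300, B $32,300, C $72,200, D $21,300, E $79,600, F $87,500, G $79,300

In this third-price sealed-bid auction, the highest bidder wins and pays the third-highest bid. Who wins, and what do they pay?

Sorting bids: 103,300 (A) > 87,500 (F) > 79,600 (E) > 79,300 (G) > 72,200 (C) > 32,300 (B) > …
A is highest; pays the third-highest bid, $79,600.

A pays $79,600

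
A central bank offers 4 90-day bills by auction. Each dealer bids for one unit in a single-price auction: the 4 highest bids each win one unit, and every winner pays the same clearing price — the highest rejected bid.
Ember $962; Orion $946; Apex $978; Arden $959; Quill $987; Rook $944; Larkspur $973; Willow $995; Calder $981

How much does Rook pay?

Bids ranked high→low: 995 (Willow), 987 (Quill), 981 (Calder), 978 (Apex), 973 (Larkspur), 962 (Ember), …
Top 4: Willow, Quill, Calder, Apex.
First losing bid is Larkspur's $973, which sets the uniform price.
Rook does not win → pays $0.

Rook pays $0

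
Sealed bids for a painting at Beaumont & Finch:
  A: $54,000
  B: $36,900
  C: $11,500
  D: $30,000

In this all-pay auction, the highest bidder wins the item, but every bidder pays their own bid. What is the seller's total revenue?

Bids in order: 54,000 (A) > 36,900 (B) > 30,000 (D) > 11,500 (C)
Every bidder forfeits their bid regardless of winning.
Revenue = 54,000 + 36,900 + 11,500 + 30,000 = $132,400.

Total revenue: $132,400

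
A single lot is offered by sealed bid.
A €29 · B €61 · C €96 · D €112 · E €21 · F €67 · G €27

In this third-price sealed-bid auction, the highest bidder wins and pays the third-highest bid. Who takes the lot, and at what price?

D pays €67

Rule: the highest bidder wins and pays the third-highest bid.
Bids ranked: 112 (D) > 96 (C) > 67 (F) > 61 (B) > 29 (A) > 27 (G) > …
D wins; payment is bid #3 in the ranking = €67.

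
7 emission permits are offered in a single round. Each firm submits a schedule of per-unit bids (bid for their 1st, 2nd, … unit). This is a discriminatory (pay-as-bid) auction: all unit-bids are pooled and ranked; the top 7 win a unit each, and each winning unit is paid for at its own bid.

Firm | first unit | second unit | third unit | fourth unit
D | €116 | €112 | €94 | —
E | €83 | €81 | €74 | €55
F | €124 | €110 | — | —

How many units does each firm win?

Merging the schedules and taking the best 7: 124 (F-1), 116 (D-1), 112 (D-2), 110 (F-2), 94 (D-3), 83 (E-1), 81 (E-2)
Next rejected bid: €74 (not a price — pay-as-bid).
Allocation: D 3, E 2, F 2.

D 3, E 2, F 2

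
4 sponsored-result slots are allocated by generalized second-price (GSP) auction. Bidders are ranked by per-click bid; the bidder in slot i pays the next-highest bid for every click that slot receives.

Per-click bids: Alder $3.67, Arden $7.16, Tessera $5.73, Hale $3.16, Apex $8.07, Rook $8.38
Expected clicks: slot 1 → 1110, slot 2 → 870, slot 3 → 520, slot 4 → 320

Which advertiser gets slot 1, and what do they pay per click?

Ranked by bid: $8.38 (Rook) > $8.07 (Apex) > $7.16 (Arden) > $5.73 (Tessera) > $3.67 (Alder) > …
Slot 1 goes to the first-ranked bidder, Rook, who pays the next bid down: $8.07/click.

Rook; $8.07 per click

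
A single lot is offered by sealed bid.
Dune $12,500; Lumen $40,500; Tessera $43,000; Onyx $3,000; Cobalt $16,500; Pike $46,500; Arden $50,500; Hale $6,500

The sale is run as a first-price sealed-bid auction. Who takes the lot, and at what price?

Bids ranked: 50,500 (Arden) > 46,500 (Pike) > 43,000 (Tessera) > 40,500 (Lumen) > 16,500 (Cobalt) > 12,500 (Dune) > …
First-price: Arden pays what they bid, $50,500.

Arden pays $50,500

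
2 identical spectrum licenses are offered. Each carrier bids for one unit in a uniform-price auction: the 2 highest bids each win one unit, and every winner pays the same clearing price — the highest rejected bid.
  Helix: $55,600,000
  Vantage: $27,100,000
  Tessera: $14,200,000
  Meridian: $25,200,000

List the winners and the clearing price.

Helix, Vantage; each pays $25,200,000

Bids ranked high→low: 55,600,000 (Helix), 27,100,000 (Vantage), 25,200,000 (Meridian), 14,200,000 (Tessera)
Winners (2 units): Helix, Vantage.
First losing bid is Meridian's $25,200,000, which sets the uniform price.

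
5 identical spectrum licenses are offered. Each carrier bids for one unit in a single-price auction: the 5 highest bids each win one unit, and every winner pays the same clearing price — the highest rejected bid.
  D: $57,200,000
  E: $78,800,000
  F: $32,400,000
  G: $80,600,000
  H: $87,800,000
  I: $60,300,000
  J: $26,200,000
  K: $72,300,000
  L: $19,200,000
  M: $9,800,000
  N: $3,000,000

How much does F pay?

Sorting: 87,800,000 (H), 80,600,000 (G), 78,800,000 (E), 72,300,000 (K), 60,300,000 (I), 57,200,000 (D), 32,400,000 (F), …
Top 5: H, G, E, K, I.
Clearing price = highest rejected bid = $57,200,000.
F does not win → pays $0.

F pays $0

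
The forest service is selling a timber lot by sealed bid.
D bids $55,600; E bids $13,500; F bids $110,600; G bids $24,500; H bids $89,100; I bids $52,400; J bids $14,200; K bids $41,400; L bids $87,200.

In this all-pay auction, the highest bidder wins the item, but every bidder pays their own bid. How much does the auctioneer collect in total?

Total revenue: $488,500

All-pay auction: the highest bidder wins the item, but every bidder pays their own bid.
Sorting bids: 110,600 (F) > 89,100 (H) > 87,200 (L) > 55,600 (D) > 52,400 (I) > 41,400 (K) > …
Every bidder forfeits their bid regardless of winning.
Revenue = 55,600 + 13,500 + 110,600 + 24,500 + 89,100 + 52,400 + 14,200 + 41,400 + 87,200 = $488,500.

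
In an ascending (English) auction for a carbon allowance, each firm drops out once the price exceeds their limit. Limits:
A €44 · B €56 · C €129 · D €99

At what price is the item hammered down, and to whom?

C wins at €99

Ascending (English) auction: the price rises until one bidder remains; the winner pays the price at which the last rival dropped out.
Sorting limits: 129 (C) > 99 (D) > 56 (B) > 44 (A)
Bidding ends when D exits at €99; C takes it.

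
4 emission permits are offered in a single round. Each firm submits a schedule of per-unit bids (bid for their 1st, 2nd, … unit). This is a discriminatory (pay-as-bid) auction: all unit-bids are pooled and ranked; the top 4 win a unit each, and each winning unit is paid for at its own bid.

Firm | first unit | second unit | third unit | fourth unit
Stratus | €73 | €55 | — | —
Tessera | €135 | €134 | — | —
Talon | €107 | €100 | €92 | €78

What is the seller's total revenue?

Pooled unit-bids ranked (top 4): 135 (Tessera-1), 134 (Tessera-2), 107 (Talon-1), 100 (Talon-2)
Next rejected bid: €92 (not a price — pay-as-bid).
Each winning unit pays its own bid.
Revenue = 135 + 134 + 107 + 100 = €476.

Total revenue: €476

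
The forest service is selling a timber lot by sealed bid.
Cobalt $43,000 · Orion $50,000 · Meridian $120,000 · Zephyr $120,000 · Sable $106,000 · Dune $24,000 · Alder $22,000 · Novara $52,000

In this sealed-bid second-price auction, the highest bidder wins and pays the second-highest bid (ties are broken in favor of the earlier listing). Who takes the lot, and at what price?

Meridian pays $120,000

Rule: the highest bidder wins and pays the second-highest bid.
Sorting bids: 120,000 (Meridian) > 120,000 (Zephyr) > 106,000 (Sable) > 52,000 (Novara) > 50,000 (Orion) > 43,000 (Cobalt) > …
Meridian and Zephyr tie at $120,000; tie-break gives it to Meridian.
Second-price: Meridian pays Zephyr's bid of $120,000.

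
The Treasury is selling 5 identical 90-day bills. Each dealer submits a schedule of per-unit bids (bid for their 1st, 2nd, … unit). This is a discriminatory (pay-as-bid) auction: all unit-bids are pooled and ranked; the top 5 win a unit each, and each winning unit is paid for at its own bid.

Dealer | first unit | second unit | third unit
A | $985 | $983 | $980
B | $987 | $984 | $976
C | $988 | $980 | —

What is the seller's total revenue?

Total revenue: $4,927

Pooled unit-bids ranked (top 5): 988 (C-1), 987 (B-1), 985 (A-1), 984 (B-2), 983 (A-2)
Next rejected bid: $980 (not a price — pay-as-bid).
Each winning unit pays its own bid.
Revenue = 988 + 987 + 985 + 984 + 983 = $4,927.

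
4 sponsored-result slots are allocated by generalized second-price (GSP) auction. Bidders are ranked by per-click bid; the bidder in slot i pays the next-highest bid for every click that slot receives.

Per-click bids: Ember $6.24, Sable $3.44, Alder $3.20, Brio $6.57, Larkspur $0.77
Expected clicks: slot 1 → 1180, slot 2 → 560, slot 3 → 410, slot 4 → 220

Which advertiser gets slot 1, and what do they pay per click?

Ranked by bid: $6.57 (Brio) > $6.24 (Ember) > $3.44 (Sable) > $3.20 (Alder) > $0.77 (Larkspur)
Slot 1 goes to the first-ranked bidder, Brio, who pays the next bid down: $6.24/click.

Brio; $6.24 per click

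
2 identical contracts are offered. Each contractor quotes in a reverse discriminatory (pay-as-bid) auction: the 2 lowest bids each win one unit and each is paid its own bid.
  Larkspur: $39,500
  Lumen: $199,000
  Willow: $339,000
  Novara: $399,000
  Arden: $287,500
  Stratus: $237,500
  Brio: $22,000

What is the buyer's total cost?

Total cost: $61,500

Sorting: 22,000 (Brio), 39,500 (Larkspur), 199,000 (Lumen), 237,500 (Stratus), …
Lowest 2: Brio, Larkspur.
Total cost = 22,000 + 39,500 = $61,500.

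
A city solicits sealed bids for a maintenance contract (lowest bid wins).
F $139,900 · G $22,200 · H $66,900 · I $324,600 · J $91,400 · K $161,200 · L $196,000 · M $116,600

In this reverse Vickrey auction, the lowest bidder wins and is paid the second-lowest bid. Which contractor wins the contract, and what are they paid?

Reverse Vickrey auction: the lowest bidder wins and is paid the second-lowest bid.
Sorting bids: 22,200 (G) < 66,900 (H) < 91,400 (J) < 116,600 (M) < 139,900 (F) < 161,200 (K) < …
G is lowest; is paid the second-lowest bid, $66,900.

G is paid $66,900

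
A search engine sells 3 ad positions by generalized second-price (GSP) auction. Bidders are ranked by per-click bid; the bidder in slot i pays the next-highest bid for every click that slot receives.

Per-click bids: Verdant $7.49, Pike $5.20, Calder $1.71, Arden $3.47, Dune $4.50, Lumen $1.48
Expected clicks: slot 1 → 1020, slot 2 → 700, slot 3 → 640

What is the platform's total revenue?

Total revenue: $10674.80

Sorting advertisers: $7.49 (Verdant) > $5.20 (Pike) > $4.50 (Dune) > $3.47 (Arden) > …
Slot 1: Verdant pays $5.20 × 1020 = $5304.00
Slot 2: Pike pays $4.50 × 700 = $3150.00
Slot 3: Dune pays $3.47 × 640 = $2220.80
Total = $10674.80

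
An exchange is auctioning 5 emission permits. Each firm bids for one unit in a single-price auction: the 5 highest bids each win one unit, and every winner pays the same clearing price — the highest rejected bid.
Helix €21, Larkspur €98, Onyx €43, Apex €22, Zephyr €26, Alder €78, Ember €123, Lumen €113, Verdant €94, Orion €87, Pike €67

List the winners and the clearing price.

Ember, Lumen, Larkspur, Verdant, Orion; each pays €78

Bids ranked high→low: 123 (Ember), 113 (Lumen), 98 (Larkspur), 94 (Verdant), 87 (Orion), 78 (Alder), 67 (Pike), …
Top 5: Ember, Lumen, Larkspur, Verdant, Orion.
Highest unsuccessful bid: €78 → clearing price.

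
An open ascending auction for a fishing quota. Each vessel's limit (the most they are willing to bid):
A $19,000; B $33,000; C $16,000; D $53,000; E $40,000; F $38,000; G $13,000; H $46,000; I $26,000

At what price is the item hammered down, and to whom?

D wins at $46,000

Rule: the price rises until one bidder remains; the winner pays the price at which the last rival dropped out.
Limits ranked: 53,000 (D) > 46,000 (H) > 40,000 (E) > 38,000 (F) > 33,000 (B) > 26,000 (I) > …
H is the last rival to drop out, at $46,000; D remains and wins at that price.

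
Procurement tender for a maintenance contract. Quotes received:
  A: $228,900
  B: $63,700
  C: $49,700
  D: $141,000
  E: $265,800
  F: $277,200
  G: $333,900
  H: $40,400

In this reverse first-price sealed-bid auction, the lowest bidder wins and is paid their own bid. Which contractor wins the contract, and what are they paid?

Sorting bids: 40,400 (H) < 49,700 (C) < 63,700 (B) < 141,000 (D) < 228,900 (A) < 265,800 (E) < …
H is lowest → is paid own bid, $40,400.

H is paid $40,400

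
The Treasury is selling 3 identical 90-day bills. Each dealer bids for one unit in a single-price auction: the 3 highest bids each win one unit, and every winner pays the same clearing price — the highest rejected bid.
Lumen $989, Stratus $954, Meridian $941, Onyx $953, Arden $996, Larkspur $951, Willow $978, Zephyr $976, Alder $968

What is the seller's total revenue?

Total revenue: $2,928

Ordering the bids: 996 (Arden), 989 (Lumen), 978 (Willow), 976 (Zephyr), 968 (Alder), …
Top 3: Arden, Lumen, Willow.
First losing bid is Zephyr's $976, which sets the uniform price.
Total revenue = 3 × $976 = $2,928.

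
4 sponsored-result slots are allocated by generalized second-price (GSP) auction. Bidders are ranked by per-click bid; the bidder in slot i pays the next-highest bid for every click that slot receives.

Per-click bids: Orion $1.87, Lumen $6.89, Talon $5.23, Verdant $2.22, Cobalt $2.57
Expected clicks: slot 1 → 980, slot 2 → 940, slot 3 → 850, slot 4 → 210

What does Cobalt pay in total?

Per-click bids in order: $6.89 (Lumen) > $5.23 (Talon) > $2.57 (Cobalt) > $2.22 (Verdant) > $1.87 (Orion)
Cobalt holds slot 3 → pays next bid $2.22 × 850 clicks = $1887.00.

Cobalt pays $1887.00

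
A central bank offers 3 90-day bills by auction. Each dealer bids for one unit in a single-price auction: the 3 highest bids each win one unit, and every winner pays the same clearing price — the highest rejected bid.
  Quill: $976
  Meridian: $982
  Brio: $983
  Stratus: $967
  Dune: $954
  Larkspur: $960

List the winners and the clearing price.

Ordering the bids: 983 (Brio), 982 (Meridian), 976 (Quill), 967 (Stratus), 960 (Larkspur), …
Top 3: Brio, Meridian, Quill.
First losing bid is Stratus's $967, which sets the uniform price.

Brio, Meridian, Quill; each pays $967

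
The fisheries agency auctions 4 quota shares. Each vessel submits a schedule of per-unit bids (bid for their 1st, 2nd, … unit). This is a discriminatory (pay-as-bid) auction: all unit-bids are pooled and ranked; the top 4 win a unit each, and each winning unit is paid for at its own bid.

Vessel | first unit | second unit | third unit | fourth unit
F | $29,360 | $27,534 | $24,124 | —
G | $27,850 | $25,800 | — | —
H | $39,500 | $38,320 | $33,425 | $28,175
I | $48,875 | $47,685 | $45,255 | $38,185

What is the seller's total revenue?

Total revenue: $181,315

All unit-bids, highest first — top 4: 48,875 (I-1), 47,685 (I-2), 45,255 (I-3), 39,500 (H-1)
Next rejected bid: $38,320 (not a price — pay-as-bid).
Each winning unit pays its own bid.
Revenue = 48,875 + 47,685 + 45,255 + 39,500 = $181,315.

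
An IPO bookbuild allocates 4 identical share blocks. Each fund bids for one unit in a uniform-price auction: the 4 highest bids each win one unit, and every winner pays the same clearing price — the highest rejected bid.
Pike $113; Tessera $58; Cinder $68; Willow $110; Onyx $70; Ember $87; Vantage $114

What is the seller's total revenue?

Ordering the bids: 114 (Vantage), 113 (Pike), 110 (Willow), 87 (Ember), 70 (Onyx), 68 (Cinder), …
The 4 highest are Vantage, Pike, Willow, Ember.
First losing bid is Onyx's $70, which sets the uniform price.
Total revenue = 4 × $70 = $280.

Total revenue: $280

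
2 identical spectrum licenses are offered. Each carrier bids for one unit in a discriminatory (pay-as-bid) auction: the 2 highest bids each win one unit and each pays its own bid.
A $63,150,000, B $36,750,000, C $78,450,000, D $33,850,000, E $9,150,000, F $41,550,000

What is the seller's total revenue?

Total revenue: $141,600,000

Ordering the bids: 78,450,000 (C), 63,150,000 (A), 41,550,000 (F), 36,750,000 (B), …
The 2 highest are C, A.
Total revenue = 78,450,000 + 63,150,000 = $141,600,000.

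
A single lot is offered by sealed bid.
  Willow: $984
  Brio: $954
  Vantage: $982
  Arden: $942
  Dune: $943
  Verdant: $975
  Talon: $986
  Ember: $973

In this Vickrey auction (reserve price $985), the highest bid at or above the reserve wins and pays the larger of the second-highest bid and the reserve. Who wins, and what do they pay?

Talon pays $985

Vickrey auction (reserve price $985): the highest bid at or above the reserve wins and pays the larger of the second-highest bid and the reserve.
Bids in order: 986 (Talon) > 984 (Willow) > 982 (Vantage) > 975 (Verdant) > 973 (Ember) > 954 (Brio) > …
Highest eligible bid: Talon at $986.
max(second-highest $984, reserve $985) = $985.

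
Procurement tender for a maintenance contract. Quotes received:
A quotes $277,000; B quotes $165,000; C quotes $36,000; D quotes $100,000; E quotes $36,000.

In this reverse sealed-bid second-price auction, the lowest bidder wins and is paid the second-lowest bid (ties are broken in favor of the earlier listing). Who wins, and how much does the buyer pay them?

Reverse sealed-bid second-price auction: the lowest bidder wins and is paid the second-lowest bid.
Sorting bids: 36,000 (C) < 36,000 (E) < 100,000 (D) < 165,000 (B) < 277,000 (A)
C and E tie at $36,000; tie-break gives it to C.
C wins with the lowest bid; price is set by the runner-up at $36,000.

C is paid $36,000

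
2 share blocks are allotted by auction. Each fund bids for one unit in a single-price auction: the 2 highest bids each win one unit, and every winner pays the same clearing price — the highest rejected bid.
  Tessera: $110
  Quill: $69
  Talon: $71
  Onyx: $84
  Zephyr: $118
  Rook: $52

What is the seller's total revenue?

Total revenue: $168

Sorting: 118 (Zephyr), 110 (Tessera), 84 (Onyx), 71 (Talon), …
Top 2: Zephyr, Tessera.
Clearing price = highest rejected bid = $84.
Total revenue = 2 × $84 = $168.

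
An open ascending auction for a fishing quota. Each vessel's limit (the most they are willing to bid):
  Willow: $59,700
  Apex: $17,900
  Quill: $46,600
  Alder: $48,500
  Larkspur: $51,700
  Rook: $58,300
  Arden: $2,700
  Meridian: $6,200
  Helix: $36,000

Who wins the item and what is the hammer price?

Willow wins at $58,300

Sorting limits: 59,700 (Willow) > 58,300 (Rook) > 51,700 (Larkspur) > 48,500 (Alder) > 46,600 (Quill) > 36,000 (Helix) > …
Once the price passes $58,300, only Willow is left; the hammer falls at Rook's limit of $58,300.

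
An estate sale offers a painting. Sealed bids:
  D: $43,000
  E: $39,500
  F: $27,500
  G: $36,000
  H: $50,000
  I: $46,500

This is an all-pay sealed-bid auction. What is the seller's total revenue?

Total revenue: $242,500

Bids ranked: 50,000 (H) > 46,500 (I) > 43,000 (D) > 39,500 (E) > 36,000 (G) > 27,500 (F)
H wins with the top bid; all bids are sunk regardless.
Every bidder forfeits their bid regardless of winning.
Revenue = 43,000 + 39,500 + 27,500 + 36,000 + 50,000 + 46,500 = $242,500.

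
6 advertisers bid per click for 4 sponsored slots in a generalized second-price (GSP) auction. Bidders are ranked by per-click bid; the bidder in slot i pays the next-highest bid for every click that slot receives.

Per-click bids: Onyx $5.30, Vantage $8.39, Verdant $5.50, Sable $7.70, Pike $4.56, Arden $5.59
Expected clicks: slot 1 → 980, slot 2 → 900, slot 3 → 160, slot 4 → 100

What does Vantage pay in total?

Vantage pays $7546.00

Per-click bids in order: $8.39 (Vantage) > $7.70 (Sable) > $5.59 (Arden) > $5.50 (Verdant) > $5.30 (Onyx) > …
Vantage holds slot 1 → pays next bid $7.70 × 980 clicks = $7546.00.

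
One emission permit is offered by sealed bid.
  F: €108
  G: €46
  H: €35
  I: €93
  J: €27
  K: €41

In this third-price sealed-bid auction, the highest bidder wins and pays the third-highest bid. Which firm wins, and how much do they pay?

F pays €46

Sorting bids: 108 (F) > 93 (I) > 46 (G) > 41 (K) > 35 (H) > 27 (J)
F wins; payment is bid #3 in the ranking = €46.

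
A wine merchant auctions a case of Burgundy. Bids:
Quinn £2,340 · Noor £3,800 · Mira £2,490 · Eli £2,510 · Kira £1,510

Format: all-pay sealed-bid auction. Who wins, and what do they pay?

Bids ranked: 3,800 (Noor) > 2,510 (Eli) > 2,490 (Mira) > 2,340 (Quinn) > 1,510 (Kira)
Noor is highest and takes the item; every bidder forfeits their bid.

Noor pays £3,800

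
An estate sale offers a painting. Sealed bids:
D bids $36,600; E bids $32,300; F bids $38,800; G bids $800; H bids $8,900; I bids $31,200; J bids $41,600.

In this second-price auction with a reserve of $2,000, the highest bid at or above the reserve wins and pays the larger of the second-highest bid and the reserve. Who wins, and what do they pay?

J pays $38,800

Bids in order: 41,600 (J) > 38,800 (F) > 36,600 (D) > 32,300 (E) > 31,200 (I) > 8,900 (H) > …
J has the top bid at or above the reserve ($41,600).
Second-highest bid $38,800 exceeds the reserve $2,000 → payment $38,800.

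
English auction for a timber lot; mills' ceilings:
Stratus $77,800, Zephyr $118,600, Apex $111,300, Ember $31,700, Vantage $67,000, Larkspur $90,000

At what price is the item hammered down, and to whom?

Rule: the price rises until one bidder remains; the winner pays the price at which the last rival dropped out.
Limits in order: 118,600 (Zephyr) > 111,300 (Apex) > 90,000 (Larkspur) > 77,800 (Stratus) > 67,000 (Vantage) > 31,700 (Ember)
Once the price passes $111,300, only Zephyr is left; the hammer falls at Apex's limit of $111,300.

Zephyr wins at $111,300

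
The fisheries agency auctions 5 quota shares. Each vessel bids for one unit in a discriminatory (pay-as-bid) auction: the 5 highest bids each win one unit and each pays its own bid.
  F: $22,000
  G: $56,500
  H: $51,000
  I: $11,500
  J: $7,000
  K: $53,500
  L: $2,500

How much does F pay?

Sorting: 56,500 (G), 53,500 (K), 51,000 (H), 22,000 (F), 11,500 (I), 7,000 (J), 2,500 (L)
The 5 highest are G, K, H, F, I.
F wins → own bid $22,000.

F pays $22,000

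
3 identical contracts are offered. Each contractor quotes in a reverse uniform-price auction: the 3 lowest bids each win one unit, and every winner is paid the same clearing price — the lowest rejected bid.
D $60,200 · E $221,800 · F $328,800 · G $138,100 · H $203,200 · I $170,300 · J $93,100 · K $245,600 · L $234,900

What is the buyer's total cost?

Sorting: 60,200 (D), 93,100 (J), 138,100 (G), 170,300 (I), 203,200 (H), …
Lowest 3: D, J, G.
First losing bid is I's $170,300, which sets the uniform price.
Total cost = 3 × $170,300 = $510,900.

Total cost: $510,900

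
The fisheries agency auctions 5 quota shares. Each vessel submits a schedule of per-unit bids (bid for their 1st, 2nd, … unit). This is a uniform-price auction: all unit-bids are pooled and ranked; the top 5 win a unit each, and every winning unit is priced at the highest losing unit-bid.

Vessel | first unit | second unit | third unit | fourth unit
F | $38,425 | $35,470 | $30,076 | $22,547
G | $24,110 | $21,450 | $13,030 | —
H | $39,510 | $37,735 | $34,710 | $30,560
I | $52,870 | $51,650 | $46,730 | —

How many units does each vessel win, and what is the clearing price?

All unit-bids, highest first — top 5: 52,870 (I-1), 51,650 (I-2), 46,730 (I-3), 39,510 (H-1), 38,425 (F-1)
First bid not allocated: $37,735.
Allocation: F 1, H 1, I 3.

F 1, H 1, I 3; clearing price $37,735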